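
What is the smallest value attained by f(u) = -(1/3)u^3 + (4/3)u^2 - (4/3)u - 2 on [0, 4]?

-22/3

Differentiating, f'(u) = -u^2 + (8/3)u - 4/3; which vanishes at u = 2/3 and u = 2.
Compare values at every candidate in [0, 4]: f(0) = -2; f(2/3) = -194/81; f(2) = -2; f(4) = -22/3.
So the minimum is f(4) = -22/3.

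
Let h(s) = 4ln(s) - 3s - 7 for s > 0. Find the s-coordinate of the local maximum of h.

4/3

h'(s) = 4/s − 3 = 0 gives s = 4/3.
h''(s) = -4/s², which is negative for s > 0, so this is a local maximum.
h(4/3) = 4·ln(4/3) - 4 - 7 ≈ -9.8493.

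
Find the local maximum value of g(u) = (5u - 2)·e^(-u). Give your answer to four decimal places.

Differentiating with the product rule gives g'(u) = (-5u + 7)·e^(-u). Since e^(-u) > 0, the only critical point is u = 7/5.
g''(7/5) has the same sign as -5 < 0, so this is a local maximum.
g(7/5) = (5)·e^(-7/5) ≈ 1.2330.

1.2330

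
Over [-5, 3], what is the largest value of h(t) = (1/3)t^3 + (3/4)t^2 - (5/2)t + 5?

The derivative is t^2 + (3/2)t - 5/2, which vanishes at t = -5/2 and t = 1.
Candidates: h(-5) = -65/12; h(-5/2) = 515/48; h(1) = 43/12; h(3) = 53/4.
So the maximum is h(3) = 53/4.

53/4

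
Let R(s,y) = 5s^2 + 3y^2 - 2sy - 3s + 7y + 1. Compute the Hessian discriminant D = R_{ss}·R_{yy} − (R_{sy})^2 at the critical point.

∂R/∂s = 10s - 2y - 3 = 0 and ∂R/∂y = -2s + 6y + 7 = 0, so (s, y) = (1/14, -8/7).
The Hessian has R_{ss} = 10, R_{yy} = 6, R_{sy} = -2, giving D = 56 > 0 with R_{ss} > 0, so the point is a local minimum.
D = (10)·(6) − (-2)^2 = 56.

56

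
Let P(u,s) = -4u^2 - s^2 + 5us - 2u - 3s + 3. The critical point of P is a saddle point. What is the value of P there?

∂P/∂u = -8u + 5s - 2 = 0 and ∂P/∂s = 5u - 2s - 3 = 0, so (u, s) = (19/9, 34/9).
The Hessian has P_{uu} = -8, P_{ss} = -2, P_{us} = 5, giving D = -9 < 0, so the point is a saddle point.
P(19/9, 34/9) = -43/9.

-43/9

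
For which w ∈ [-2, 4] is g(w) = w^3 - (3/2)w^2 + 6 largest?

The derivative is 3w^2 - 3w, which vanishes at w = 0 and w = 1.
Evaluating at the critical points and endpoints: g(-2) = -8,  g(0) = 6,  g(1) = 11/2,  g(4) = 46.
Hence the absolute maximum is 46 at w = 4.

4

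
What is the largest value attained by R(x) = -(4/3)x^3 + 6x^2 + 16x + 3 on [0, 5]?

233/3

R'(x) = -4x^2 + 12x + 16, whose only zero in [0, 5] is x = 4.
Evaluating at the critical points and endpoints: R(0) = 3, R(4) = 233/3, R(5) = 199/3.
The maximum over the interval is 233/3, attained at x = 4.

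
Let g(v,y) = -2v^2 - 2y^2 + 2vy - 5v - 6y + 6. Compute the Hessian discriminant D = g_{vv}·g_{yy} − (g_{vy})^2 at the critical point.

∂g/∂v = -4v + 2y - 5 = 0 and ∂g/∂y = 2v - 4y - 6 = 0, so (v, y) = (-8/3, -17/6).
The Hessian has g_{vv} = -4, g_{yy} = -4, g_{vy} = 2, giving D = 12 > 0 with g_{vv} < 0, so the point is a local maximum.
D = (-4)·(-4) − (2)^2 = 12.

12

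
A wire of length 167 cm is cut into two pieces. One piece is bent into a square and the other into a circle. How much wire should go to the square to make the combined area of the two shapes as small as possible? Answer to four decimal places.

93.5366

Let x be the length used for the square. Square side x/4; circle radius (167−x)/(2π).
A(x) = (x/4)² + π·((167−x)/(2π))² = x²/16 + (167−x)²/(4π) for 0 ≤ x ≤ 167. A'(x) = x/8 − (167−x)/(2π) = 0 gives x = 4·167/(π+4) ≈ 93.5366.
A'' = 1/8 + 1/(2π) > 0, so this gives the minimum combined area; x ≈ 93.5366 cm to the square.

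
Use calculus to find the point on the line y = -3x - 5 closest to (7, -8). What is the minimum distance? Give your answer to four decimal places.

Minimize D(x)^2 = (x - 7)^2 + (-3x + 3)^2.
d/dx[D^2] = 2(x - 7) + 2·(-3)·(-3x + 3) = 0 ⇒ x = 8/5.
Then y = -49/5 and the distance is √(162/5) ≈ 5.6921.

5.6921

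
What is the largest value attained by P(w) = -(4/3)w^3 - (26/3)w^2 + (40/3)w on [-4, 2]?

P'(w) = -4w^2 - (52/3)w + 40/3, whose only zero in [-4, 2] is w = 2/3.
Compare values at every candidate in [-4, 2]: P(-4) = -320/3,  P(2/3) = 376/81,  P(2) = -56/3.
So the maximum is P(2/3) = 376/81.

376/81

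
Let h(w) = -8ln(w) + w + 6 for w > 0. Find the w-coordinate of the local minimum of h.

8

h'(w) = -8/w + 1 = 0 gives w = 8.
h''(w) = 8/w², which is positive for w > 0, so this is a local minimum.
h(8) = -8·ln(8) + 8 + 6 ≈ -2.6355.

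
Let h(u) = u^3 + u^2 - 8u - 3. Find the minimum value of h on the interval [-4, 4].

-19

h'(u) = 3u^2 + 2u - 8, which vanishes at u = -2 and u = 4/3.
Candidates: h(-4) = -19,  h(-2) = 9,  h(4/3) = -257/27,  h(4) = 45.
Hence the absolute minimum is -19 at u = -4.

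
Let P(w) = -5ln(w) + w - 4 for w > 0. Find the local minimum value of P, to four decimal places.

P'(w) = -5/w + 1 = 0 gives w = 5.
P''(w) = 5/w², which is positive for w > 0, so this is a local minimum.
P(5) = -5·ln(5) + 5 - 4 ≈ -7.0472.

-7.0472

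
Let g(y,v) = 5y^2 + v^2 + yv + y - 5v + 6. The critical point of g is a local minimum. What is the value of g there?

∂g/∂y = 10y + v + 1 = 0 and ∂g/∂v = y + 2v - 5 = 0, so (y, v) = (-7/19, 51/19).
The Hessian has g_{yy} = 10, g_{vv} = 2, g_{yv} = 1, giving D = 19 > 0 with g_{yy} > 0, so the point is a local minimum.
g(-7/19, 51/19) = -17/19.

-17/19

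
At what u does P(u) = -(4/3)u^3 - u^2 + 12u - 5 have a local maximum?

Critical points: P'(u) = -4u^2 - 2u + 12 vanishes at u = -2, 3/2.
P''(u) = -8u - 2. P''(-2) = 14 > 0 ⇒ local minimum; P''(3/2) = -14 < 0 ⇒ local maximum.
Thus P has its local maximum at u = 3/2, with value 25/4.

3/2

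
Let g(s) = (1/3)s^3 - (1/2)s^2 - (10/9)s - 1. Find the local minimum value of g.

-437/162

Critical points: g'(s) = s^2 - s - 10/9 vanishes at s = -2/3, 5/3.
Since g''(s) = 2s - 1, we get g''(-2/3) = -7/3 < 0 ⇒ local maximum; g''(5/3) = 7/3 > 0 ⇒ local minimum.
Thus g has its local minimum at s = 5/3, with value -437/162.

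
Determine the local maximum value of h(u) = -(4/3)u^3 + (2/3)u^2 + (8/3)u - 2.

0

h'(u) = -4u^2 + (4/3)u + 8/3 = 0 at u = -2/3, 1.
h''(u) = -8u + 4/3. h''(-2/3) = 20/3 > 0 ⇒ local minimum; h''(1) = -20/3 < 0 ⇒ local maximum.
So the local maximum value is h(1) = 0.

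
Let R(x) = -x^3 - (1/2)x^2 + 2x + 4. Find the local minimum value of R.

R'(x) = -3x^2 - x + 2. Setting R'(x) = 0 gives x ∈ {-1, 2/3}.
R''(x) = -6x - 1. R''(-1) = 5 > 0 ⇒ local minimum; R''(2/3) = -5 < 0 ⇒ local maximum.
The local minimum is R(-1) = 5/2.

5/2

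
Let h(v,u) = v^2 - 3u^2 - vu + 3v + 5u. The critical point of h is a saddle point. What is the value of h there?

1

∂h/∂v = 2v - u + 3 = 0 and ∂h/∂u = -v - 6u + 5 = 0, so (v, u) = (-1, 1).
The Hessian has h_{vv} = 2, h_{uu} = -6, h_{vu} = -1, giving D = -13 < 0, so the point is a saddle point.
h(-1, 1) = 1.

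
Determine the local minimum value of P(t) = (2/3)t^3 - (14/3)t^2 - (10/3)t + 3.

P'(t) = 2t^2 - (28/3)t - 10/3 = 0 at t = -1/3, 5.
Since P''(t) = 4t - 28/3, we get P''(-1/3) = -32/3 < 0 ⇒ local maximum; P''(5) = 32/3 > 0 ⇒ local minimum.
So the local minimum value is P(5) = -47.

-47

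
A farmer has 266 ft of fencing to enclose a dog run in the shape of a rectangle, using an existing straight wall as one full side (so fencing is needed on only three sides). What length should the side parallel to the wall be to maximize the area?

133

Let the sides perpendicular to the wall have length x and the parallel side y, so 2x + y = 266 and the area is A = xy = x(266 − 2x).
A'(x) = 266 − 4x = 0 gives x = 133/2, and A''(x) = −4 < 0 confirms a maximum.
Then y = 266 − 2·133/2 = 133 and A = 17689/2.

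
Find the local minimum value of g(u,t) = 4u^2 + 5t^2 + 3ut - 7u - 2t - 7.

-716/71

∂g/∂u = 8u + 3t - 7 = 0 and ∂g/∂t = 3u + 10t - 2 = 0, so (u, t) = (64/71, -5/71).
The Hessian has g_{uu} = 8, g_{tt} = 10, g_{ut} = 3, giving D = 71 > 0 with g_{uu} > 0, so the point is a local minimum.
g(64/71, -5/71) = -716/71.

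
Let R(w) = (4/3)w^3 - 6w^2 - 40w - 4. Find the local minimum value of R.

R'(w) = 4w^2 - 12w - 40. Setting R'(w) = 0 gives w ∈ {-2, 5}.
Since R''(w) = 8w - 12, we get R''(-2) = -28 < 0 ⇒ local maximum; R''(5) = 28 > 0 ⇒ local minimum.
The local minimum is R(5) = -562/3.

-562/3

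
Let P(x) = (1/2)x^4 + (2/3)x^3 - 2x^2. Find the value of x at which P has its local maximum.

0

P'(x) = 2x^3 + 2x^2 - 4x. Setting P'(x) = 0 gives x ∈ {-2, 0, 1}.
Since P''(x) = 6x^2 + 4x - 4, we get P''(-2) = 12 > 0 ⇒ local minimum; P''(0) = -4 < 0 ⇒ local maximum; P''(1) = 6 > 0 ⇒ local minimum.
So the local maximum value is P(0) = 0.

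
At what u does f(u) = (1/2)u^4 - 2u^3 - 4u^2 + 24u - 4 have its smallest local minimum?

-2

f'(u) = 2u^3 - 6u^2 - 8u + 24 = 0 at u = -2, 2, 3.
Second-derivative test with f''(u) = 6u^2 - 12u - 8: f''(-2) = 40 > 0 ⇒ local minimum; f''(2) = -8 < 0 ⇒ local maximum; f''(3) = 10 > 0 ⇒ local minimum.
Thus f has its smallest local minimum at u = -2, with value -44.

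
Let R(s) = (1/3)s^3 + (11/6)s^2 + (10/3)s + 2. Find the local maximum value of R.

R'(s) = s^2 + (11/3)s + 10/3. Setting R'(s) = 0 gives s ∈ {-2, -5/3}.
R''(s) = 2s + 11/3. R''(-2) = -1/3 < 0 ⇒ local maximum; R''(-5/3) = 1/3 > 0 ⇒ local minimum.
The local maximum is R(-2) = 0.

0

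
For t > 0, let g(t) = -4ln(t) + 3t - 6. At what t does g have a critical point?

4/3

g'(t) = -4/t + 3 = 0 gives t = 4/3.
g''(t) = 4/t², which is positive for t > 0, so this is a local minimum.
g(4/3) = -4·ln(4/3) + 4 - 6 ≈ -3.1507.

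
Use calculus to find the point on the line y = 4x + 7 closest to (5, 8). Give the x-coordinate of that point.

Minimize D(x)^2 = (x - 5)^2 + (4x - 1)^2.
d/dx[D^2] = 2(x - 5) + 2·4·(4x - 1) = 0 ⇒ x = 9/17.
Then y = 155/17 and the distance is √(361/17) ≈ 4.6082.

9/17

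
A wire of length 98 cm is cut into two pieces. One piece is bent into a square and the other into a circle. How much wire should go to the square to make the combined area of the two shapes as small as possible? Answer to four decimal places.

54.8897

Let x be the length used for the square. Square side x/4; circle radius (98−x)/(2π).
A(x) = (x/4)² + π·((98−x)/(2π))² = x²/16 + (98−x)²/(4π) for 0 ≤ x ≤ 98. A'(x) = x/8 − (98−x)/(2π) = 0 gives x = 4·98/(π+4) ≈ 54.8897.
A'' = 1/8 + 1/(2π) > 0, so this gives the minimum combined area; x ≈ 54.8897 cm to the square.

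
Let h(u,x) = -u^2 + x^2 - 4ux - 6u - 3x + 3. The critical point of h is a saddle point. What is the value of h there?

159/20

∂h/∂u = -2u - 4x - 6 = 0 and ∂h/∂x = -4u + 2x - 3 = 0, so (u, x) = (-6/5, -9/10).
The Hessian has h_{uu} = -2, h_{xx} = 2, h_{ux} = -4, giving D = -20 < 0, so the point is a saddle point.
h(-6/5, -9/10) = 159/20.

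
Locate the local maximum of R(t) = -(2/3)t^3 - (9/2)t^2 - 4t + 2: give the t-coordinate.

-1/2

R'(t) = -2t^2 - 9t - 4 = 0 at t = -4, -1/2.
Second-derivative test with R''(t) = -4t - 9: R''(-4) = 7 > 0 ⇒ local minimum; R''(-1/2) = -7 < 0 ⇒ local maximum.
The local maximum is R(-1/2) = 71/24.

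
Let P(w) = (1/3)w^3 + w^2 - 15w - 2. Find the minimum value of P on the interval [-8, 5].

-29

The derivative is w^2 + 2w - 15, which vanishes at w = -5 and w = 3.
Candidates: P(-8) = 34/3; P(-5) = 169/3; P(3) = -29; P(5) = -31/3.
So the minimum is P(3) = -29.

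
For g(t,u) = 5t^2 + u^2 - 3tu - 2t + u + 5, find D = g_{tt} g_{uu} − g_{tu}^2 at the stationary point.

11

∂g/∂t = 10t - 3u - 2 = 0 and ∂g/∂u = -3t + 2u + 1 = 0, so (t, u) = (1/11, -4/11).
The Hessian has g_{tt} = 10, g_{uu} = 2, g_{tu} = -3, giving D = 11 > 0 with g_{tt} > 0, so the point is a local minimum.
D = (10)·(2) − (-3)^2 = 11.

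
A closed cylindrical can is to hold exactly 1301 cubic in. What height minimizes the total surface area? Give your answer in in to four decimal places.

11.8321

With radius r and height h, πr²h = 1301 so h = 1301/(πr²), and S(r) = 2πr² + 2πrh = 2πr² + 2·1301/r.
S'(r) = 4πr − 2·1301/r² = 0 ⇒ r³ = 1301/(2π), so r ≈ 5.9161 and h = 2r ≈ 11.8321.
S''(r) = 4π + 4·1301/r³ > 0, so this is the minimum; S ≈ 659.7298.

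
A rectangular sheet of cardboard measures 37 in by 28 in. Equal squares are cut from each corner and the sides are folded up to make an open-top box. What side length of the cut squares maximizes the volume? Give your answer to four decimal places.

With cut size x, the volume is V(x) = x(37 − 2x)(28 − 2x) for 0 < x < 14.
V'(x) = 12x^2 − 260x + 1036. Setting V'(x) = 0 gives x ≈ 5.2631 (the root in (0, 14)).
V''(x) = 24x − 260 is negative there, so this is the maximum; V ≈ 2434.6989.

5.2631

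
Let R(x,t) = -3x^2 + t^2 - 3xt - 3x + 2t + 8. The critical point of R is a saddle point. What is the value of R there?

∂R/∂x = -6x - 3t - 3 = 0 and ∂R/∂t = -3x + 2t + 2 = 0, so (x, t) = (0, -1).
The Hessian has R_{xx} = -6, R_{tt} = 2, R_{xt} = -3, giving D = -21 < 0, so the point is a saddle point.
R(0, -1) = 7.

7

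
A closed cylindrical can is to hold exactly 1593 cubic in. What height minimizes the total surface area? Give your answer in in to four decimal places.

With radius r and height h, πr²h = 1593 so h = 1593/(πr²), and S(r) = 2πr² + 2πrh = 2πr² + 2·1593/r.
S'(r) = 4πr − 2·1593/r² = 0 ⇒ r³ = 1593/(2π), so r ≈ 6.3291 and h = 2r ≈ 12.6583.
S''(r) = 4π + 4·1593/r³ > 0, so this is the minimum; S ≈ 755.0778.

12.6583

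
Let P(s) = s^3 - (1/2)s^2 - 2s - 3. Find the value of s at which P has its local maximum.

P'(s) = 3s^2 - s - 2. Setting P'(s) = 0 gives s ∈ {-2/3, 1}.
Second-derivative test with P''(s) = 6s - 1: P''(-2/3) = -5 < 0 ⇒ local maximum; P''(1) = 5 > 0 ⇒ local minimum.
Thus P has its local maximum at s = -2/3, with value -59/27.

-2/3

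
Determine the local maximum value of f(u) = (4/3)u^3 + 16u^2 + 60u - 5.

-215/3

f'(u) = 4u^2 + 32u + 60 = 0 at u = -5, -3.
Since f''(u) = 8u + 32, we get f''(-5) = -8 < 0 ⇒ local maximum; f''(-3) = 8 > 0 ⇒ local minimum.
The local maximum is f(-5) = -215/3.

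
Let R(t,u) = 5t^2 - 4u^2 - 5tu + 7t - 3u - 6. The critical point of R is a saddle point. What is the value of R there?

∂R/∂t = 10t - 5u + 7 = 0 and ∂R/∂u = -5t - 8u - 3 = 0, so (t, u) = (-71/105, 1/21).
The Hessian has R_{tt} = 10, R_{uu} = -8, R_{tu} = -5, giving D = -105 < 0, so the point is a saddle point.
R(-71/105, 1/21) = -886/105.

-886/105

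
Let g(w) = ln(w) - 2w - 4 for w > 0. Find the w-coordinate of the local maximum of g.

g'(w) = 1/w − 2 = 0 gives w = 1/2.
g''(w) = -1/w², which is negative for w > 0, so this is a local maximum.
g(1/2) = 1·ln(1/2) - 1 - 4 ≈ -5.6931.

1/2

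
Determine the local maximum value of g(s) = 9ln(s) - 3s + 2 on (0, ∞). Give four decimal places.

g'(s) = 9/s − 3 = 0 gives s = 3.
g''(s) = -9/s², which is negative for s > 0, so this is a local maximum.
g(3) = 9·ln(3) - 9 + 2 ≈ 2.8875.

2.8875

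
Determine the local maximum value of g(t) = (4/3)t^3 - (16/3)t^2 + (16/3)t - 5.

-277/81

g'(t) = 4t^2 - (32/3)t + 16/3. Setting g'(t) = 0 gives t ∈ {2/3, 2}.
Since g''(t) = 8t - 32/3, we get g''(2/3) = -16/3 < 0 ⇒ local maximum; g''(2) = 16/3 > 0 ⇒ local minimum.
The local maximum is g(2/3) = -277/81.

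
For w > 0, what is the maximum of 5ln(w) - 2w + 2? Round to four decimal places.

1.5815

h'(w) = 5/w − 2 = 0 gives w = 5/2.
h''(w) = -5/w², which is negative for w > 0, so this is a local maximum.
h(5/2) = 5·ln(5/2) - 5 + 2 ≈ 1.5815.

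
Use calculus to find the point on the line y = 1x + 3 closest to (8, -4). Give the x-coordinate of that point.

1/2

Minimize D(x)^2 = (x - 8)^2 + (x + 7)^2.
d/dx[D^2] = 2(x - 8) + 2·1·(x + 7) = 0 ⇒ x = 1/2.
Then y = 7/2 and the distance is √(225/2) ≈ 10.6066.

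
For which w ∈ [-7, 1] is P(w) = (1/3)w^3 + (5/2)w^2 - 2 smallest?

0

The derivative is w^2 + 5w, which vanishes at w = -5 and w = 0.
Candidates: P(-7) = 37/6,  P(-5) = 113/6,  P(0) = -2,  P(1) = 5/6.
The minimum over the interval is -2, attained at w = 0.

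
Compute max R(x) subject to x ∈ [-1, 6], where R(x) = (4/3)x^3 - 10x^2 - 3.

Differentiating, R'(x) = 4x^2 - 20x; which vanishes at x = 0 and x = 5.
Candidates: R(-1) = -43/3; R(0) = -3; R(5) = -259/3; R(6) = -75.
So the maximum is R(0) = -3.

-3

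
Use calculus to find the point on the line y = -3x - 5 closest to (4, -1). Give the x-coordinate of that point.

Minimize D(x)^2 = (x - 4)^2 + (-3x - 4)^2.
d/dx[D^2] = 2(x - 4) + 2·(-3)·(-3x - 4) = 0 ⇒ x = -4/5.
Then y = -13/5 and the distance is √(128/5) ≈ 5.0596.

-4/5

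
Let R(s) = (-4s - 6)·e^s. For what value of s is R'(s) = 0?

Differentiating with the product rule gives R'(s) = (-4s - 10)·e^s. Since e^s > 0, the only critical point is s = -5/2.
R''(-5/2) has the same sign as -4 < 0, so this is a local maximum.
R(-5/2) = (4)·e^(-5/2) ≈ 0.3283.

-5/2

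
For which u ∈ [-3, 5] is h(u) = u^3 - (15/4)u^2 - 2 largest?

The derivative is 3u^2 - (15/2)u, which vanishes at u = 0 and u = 5/2.
Compare values at every candidate in [-3, 5]: h(-3) = -251/4, h(0) = -2, h(5/2) = -157/16, h(5) = 117/4.
The maximum over the interval is 117/4, attained at u = 5.

5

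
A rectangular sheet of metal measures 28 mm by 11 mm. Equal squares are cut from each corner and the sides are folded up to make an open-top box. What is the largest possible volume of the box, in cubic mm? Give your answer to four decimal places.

345.2537

With cut size x, the volume is V(x) = x(28 − 2x)(11 − 2x) for 0 < x < 5.5.
V'(x) = 12x^2 − 156x + 308. Setting V'(x) = 0 gives x ≈ 2.4277 (the root in (0, 5.5)).
V''(x) = 24x − 156 is negative there, so this is the maximum; V ≈ 345.2537.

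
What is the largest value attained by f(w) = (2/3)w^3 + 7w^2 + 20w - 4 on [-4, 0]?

Differentiating, f'(w) = 2w^2 + 14w + 20; whose only zero in [-4, 0] is w = -2.
Candidates: f(-4) = -44/3, f(-2) = -64/3, f(0) = -4.
Hence the absolute maximum is -4 at w = 0.

-4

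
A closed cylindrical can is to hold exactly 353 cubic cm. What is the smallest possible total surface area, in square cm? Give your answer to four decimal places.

With radius r and height h, πr²h = 353 so h = 353/(πr²), and S(r) = 2πr² + 2πrh = 2πr² + 2·353/r.
S'(r) = 4πr − 2·353/r² = 0 ⇒ r³ = 353/(2π), so r ≈ 3.8300 and h = 2r ≈ 7.6600.
S''(r) = 4π + 4·353/r³ > 0, so this is the minimum; S ≈ 276.5016.

276.5016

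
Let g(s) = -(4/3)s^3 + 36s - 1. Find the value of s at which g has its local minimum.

-3

g'(s) = -4s^2 + 36 = 0 at s = -3, 3.
g''(s) = -8s. g''(-3) = 24 > 0 ⇒ local minimum; g''(3) = -24 < 0 ⇒ local maximum.
The local minimum is g(-3) = -73.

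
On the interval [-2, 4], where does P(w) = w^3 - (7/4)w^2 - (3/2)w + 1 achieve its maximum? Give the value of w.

4

The derivative is 3w^2 - (7/2)w - 3/2, which vanishes at w = -1/3 and w = 3/2.
Evaluating at the critical points and endpoints: P(-2) = -11,  P(-1/3) = 137/108,  P(3/2) = -29/16,  P(4) = 31.
The maximum over the interval is 31, attained at w = 4.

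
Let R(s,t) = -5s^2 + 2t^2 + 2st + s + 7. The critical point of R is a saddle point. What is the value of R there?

155/22

∂R/∂s = -10s + 2t + 1 = 0 and ∂R/∂t = 2s + 4t = 0, so (s, t) = (1/11, -1/22).
The Hessian has R_{ss} = -10, R_{tt} = 4, R_{st} = 2, giving D = -44 < 0, so the point is a saddle point.
R(1/11, -1/22) = 155/22.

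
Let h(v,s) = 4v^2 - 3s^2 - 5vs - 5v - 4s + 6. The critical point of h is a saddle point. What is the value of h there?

527/73

∂h/∂v = 8v - 5s - 5 = 0 and ∂h/∂s = -5v - 6s - 4 = 0, so (v, s) = (10/73, -57/73).
The Hessian has h_{vv} = 8, h_{ss} = -6, h_{vs} = -5, giving D = -73 < 0, so the point is a saddle point.
h(10/73, -57/73) = 527/73.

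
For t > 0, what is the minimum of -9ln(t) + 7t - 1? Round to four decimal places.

g'(t) = -9/t + 7 = 0 gives t = 9/7.
g''(t) = 9/t², which is positive for t > 0, so this is a local minimum.
g(9/7) = -9·ln(9/7) + 9 - 1 ≈ 5.7382.

5.7382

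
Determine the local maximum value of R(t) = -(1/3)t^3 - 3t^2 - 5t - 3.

R'(t) = -t^2 - 6t - 5 = 0 at t = -5, -1.
Second-derivative test with R''(t) = -2t - 6: R''(-5) = 4 > 0 ⇒ local minimum; R''(-1) = -4 < 0 ⇒ local maximum.
The local maximum is R(-1) = -2/3.

-2/3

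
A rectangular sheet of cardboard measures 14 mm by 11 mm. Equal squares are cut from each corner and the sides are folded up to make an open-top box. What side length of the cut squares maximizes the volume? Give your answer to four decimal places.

2.0388

With cut size x, the volume is V(x) = x(14 − 2x)(11 − 2x) for 0 < x < 5.5.
V'(x) = 12x^2 − 100x + 154. Setting V'(x) = 0 gives x ≈ 2.0388 (the root in (0, 5.5)).
V''(x) = 24x − 100 is negative there, so this is the maximum; V ≈ 140.0387.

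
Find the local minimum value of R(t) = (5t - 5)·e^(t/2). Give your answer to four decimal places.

Differentiating with the product rule gives R'(t) = ((5/2)t + 5/2)·e^(t/2). Since e^(t/2) > 0, the only critical point is t = -1.
R''(-1) has the same sign as 5/2 > 0, so this is a local minimum.
R(-1) = (-10)·e^(-1/2) ≈ -6.0653.

-6.0653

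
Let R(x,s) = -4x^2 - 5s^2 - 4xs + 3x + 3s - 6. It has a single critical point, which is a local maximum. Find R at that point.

-339/64

∂R/∂x = -8x - 4s + 3 = 0 and ∂R/∂s = -4x - 10s + 3 = 0, so (x, s) = (9/32, 3/16).
The Hessian has R_{xx} = -8, R_{ss} = -10, R_{xs} = -4, giving D = 64 > 0 with R_{xx} < 0, so the point is a local maximum.
R(9/32, 3/16) = -339/64.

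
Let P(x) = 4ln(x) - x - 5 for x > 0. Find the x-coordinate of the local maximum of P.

4

P'(x) = 4/x − 1 = 0 gives x = 4.
P''(x) = -4/x², which is negative for x > 0, so this is a local maximum.
P(4) = 4·ln(4) - 4 - 5 ≈ -3.4548.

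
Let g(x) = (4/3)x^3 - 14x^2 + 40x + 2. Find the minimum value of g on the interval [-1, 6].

-160/3

The derivative is 4x^2 - 28x + 40, which vanishes at x = 2 and x = 5.
Evaluating at the critical points and endpoints: g(-1) = -160/3; g(2) = 110/3; g(5) = 56/3; g(6) = 26.
Hence the absolute minimum is -160/3 at x = -1.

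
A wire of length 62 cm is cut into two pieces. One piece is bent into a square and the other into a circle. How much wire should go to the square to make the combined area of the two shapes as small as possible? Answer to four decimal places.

Let x be the length used for the square. Square side x/4; circle radius (62−x)/(2π).
A(x) = (x/4)² + π·((62−x)/(2π))² = x²/16 + (62−x)²/(4π) for 0 ≤ x ≤ 62. A'(x) = x/8 − (62−x)/(2π) = 0 gives x = 4·62/(π+4) ≈ 34.7261.
A'' = 1/8 + 1/(2π) > 0, so this gives the minimum combined area; x ≈ 34.7261 cm to the square.

34.7261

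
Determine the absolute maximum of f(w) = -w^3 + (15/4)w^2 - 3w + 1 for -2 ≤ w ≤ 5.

30

f'(w) = -3w^2 + (15/2)w - 3, which vanishes at w = 1/2 and w = 2.
Evaluating at the critical points and endpoints: f(-2) = 30, f(1/2) = 5/16, f(2) = 2, f(5) = -181/4.
The maximum over the interval is 30, attained at w = -2.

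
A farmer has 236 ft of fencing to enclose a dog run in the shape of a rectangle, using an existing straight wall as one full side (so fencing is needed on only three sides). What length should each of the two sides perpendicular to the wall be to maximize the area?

Let the sides perpendicular to the wall have length x and the parallel side y, so 2x + y = 236 and the area is A = xy = x(236 − 2x).
A'(x) = 236 − 4x = 0 gives x = 59, and A''(x) = −4 < 0 confirms a maximum.
Then y = 236 − 2·59 = 118 and A = 6962.

59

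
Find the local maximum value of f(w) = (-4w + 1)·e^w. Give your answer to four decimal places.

1.8895

f'(w) = (-4)·e^w + (-4w + 1)·1·e^w = (-4w - 3)·e^w. Since e^w > 0, the only critical point is w = -3/4.
f''(-3/4) has the same sign as -4 < 0, so this is a local maximum.
f(-3/4) = (4)·e^(-3/4) ≈ 1.8895.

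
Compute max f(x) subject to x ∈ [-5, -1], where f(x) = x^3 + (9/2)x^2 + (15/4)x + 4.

57/8

Differentiating, f'(x) = 3x^2 + 9x + 15/4; whose only zero in [-5, -1] is x = -5/2.
Evaluating at the critical points and endpoints: f(-5) = -109/4,  f(-5/2) = 57/8,  f(-1) = 15/4.
The maximum over the interval is 57/8, attained at x = -5/2.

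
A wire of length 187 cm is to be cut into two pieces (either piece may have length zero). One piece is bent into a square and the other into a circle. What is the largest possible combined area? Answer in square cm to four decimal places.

Let x be the length used for the square. Square side x/4; circle radius (187−x)/(2π).
A(x) = (x/4)² + π·((187−x)/(2π))² = x²/16 + (187−x)²/(4π) for 0 ≤ x ≤ 187. A'(x) = x/8 − (187−x)/(2π) = 0 gives x = 4·187/(π+4) ≈ 104.7385.
A'' > 0, so the interior critical point is a minimum; the maximum is at an endpoint. A(0) = 2782.7446 and A(187) = 2185.5625, so the largest area is 2782.7446.

2782.7446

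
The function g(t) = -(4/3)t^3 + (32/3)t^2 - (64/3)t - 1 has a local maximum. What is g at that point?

g'(t) = -4t^2 + (64/3)t - 64/3 = 0 at t = 4/3, 4.
Since g''(t) = -8t + 64/3, we get g''(4/3) = 32/3 > 0 ⇒ local minimum; g''(4) = -32/3 < 0 ⇒ local maximum.
So the local maximum value is g(4) = -1.

-1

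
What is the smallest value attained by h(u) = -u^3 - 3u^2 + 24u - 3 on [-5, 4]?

Differentiating, h'(u) = -3u^2 - 6u + 24; which vanishes at u = -4 and u = 2.
Compare values at every candidate in [-5, 4]: h(-5) = -73; h(-4) = -83; h(2) = 25; h(4) = -19.
The minimum over the interval is -83, attained at u = -4.

-83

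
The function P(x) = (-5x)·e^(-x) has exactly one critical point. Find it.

1

P'(x) = (-5)·e^(-x) + (-5x)·(-1)·e^(-x) = (5x - 5)·e^(-x). Since e^(-x) > 0, the only critical point is x = 1.
P''(1) has the same sign as 5 > 0, so this is a local minimum.
P(1) = (-5)·e^(-1) ≈ -1.8394.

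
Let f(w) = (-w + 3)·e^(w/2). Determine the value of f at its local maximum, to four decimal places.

3.2974

Differentiating with the product rule gives f'(w) = (-(1/2)w + 1/2)·e^(w/2). Since e^(w/2) > 0, the only critical point is w = 1.
f''(1) has the same sign as -1/2 < 0, so this is a local maximum.
f(1) = (2)·e^(1/2) ≈ 3.2974.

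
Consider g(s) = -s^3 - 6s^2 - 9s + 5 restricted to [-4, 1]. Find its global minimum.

g'(s) = -3s^2 - 12s - 9, which vanishes at s = -3 and s = -1.
Candidates: g(-4) = 9, g(-3) = 5, g(-1) = 9, g(1) = -11.
So the minimum is g(1) = -11.

-11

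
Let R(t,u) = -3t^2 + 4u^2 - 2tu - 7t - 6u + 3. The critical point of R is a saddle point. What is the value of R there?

82/13

∂R/∂t = -6t - 2u - 7 = 0 and ∂R/∂u = -2t + 8u - 6 = 0, so (t, u) = (-17/13, 11/26).
The Hessian has R_{tt} = -6, R_{uu} = 8, R_{tu} = -2, giving D = -52 < 0, so the point is a saddle point.
R(-17/13, 11/26) = 82/13.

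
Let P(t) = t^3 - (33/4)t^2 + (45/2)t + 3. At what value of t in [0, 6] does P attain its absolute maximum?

6

P'(t) = 3t^2 - (33/2)t + 45/2, which vanishes at t = 5/2 and t = 3.
Evaluating at the critical points and endpoints: P(0) = 3, P(5/2) = 373/16, P(3) = 93/4, P(6) = 57.
Hence the absolute maximum is 57 at t = 6.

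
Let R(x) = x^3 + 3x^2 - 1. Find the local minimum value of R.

Critical points: R'(x) = 3x^2 + 6x vanishes at x = -2, 0.
Second-derivative test with R''(x) = 6x + 6: R''(-2) = -6 < 0 ⇒ local maximum; R''(0) = 6 > 0 ⇒ local minimum.
Thus R has its local minimum at x = 0, with value -1.

-1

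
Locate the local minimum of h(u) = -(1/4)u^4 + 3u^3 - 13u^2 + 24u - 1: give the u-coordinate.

h'(u) = -u^3 + 9u^2 - 26u + 24. Setting h'(u) = 0 gives u ∈ {2, 3, 4}.
Second-derivative test with h''(u) = -3u^2 + 18u - 26: h''(2) = -2 < 0 ⇒ local maximum; h''(3) = 1 > 0 ⇒ local minimum; h''(4) = -2 < 0 ⇒ local maximum.
So the local minimum value is h(3) = 59/4.

3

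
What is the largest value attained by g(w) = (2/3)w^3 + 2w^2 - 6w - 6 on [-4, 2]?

12

Differentiating, g'(w) = 2w^2 + 4w - 6; which vanishes at w = -3 and w = 1.
Candidates: g(-4) = 22/3, g(-3) = 12, g(1) = -28/3, g(2) = -14/3.
So the maximum is g(-3) = 12.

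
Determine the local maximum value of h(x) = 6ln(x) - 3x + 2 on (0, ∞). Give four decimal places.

h'(x) = 6/x − 3 = 0 gives x = 2.
h''(x) = -6/x², which is negative for x > 0, so this is a local maximum.
h(2) = 6·ln(2) - 6 + 2 ≈ 0.1589.

0.1589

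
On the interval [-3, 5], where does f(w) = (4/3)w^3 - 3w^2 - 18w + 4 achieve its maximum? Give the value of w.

The derivative is 4w^2 - 6w - 18, which vanishes at w = -3/2 and w = 3.
Evaluating at the critical points and endpoints: f(-3) = -5,  f(-3/2) = 79/4,  f(3) = -41,  f(5) = 17/3.
The maximum over the interval is 79/4, attained at w = -3/2.

-3/2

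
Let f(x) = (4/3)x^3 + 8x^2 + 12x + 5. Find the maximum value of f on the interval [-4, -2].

5

The derivative is 4x^2 + 16x + 12, whose only zero in [-4, -2] is x = -3.
Evaluating at the critical points and endpoints: f(-4) = -1/3; f(-3) = 5; f(-2) = 7/3.
Hence the absolute maximum is 5 at x = -3.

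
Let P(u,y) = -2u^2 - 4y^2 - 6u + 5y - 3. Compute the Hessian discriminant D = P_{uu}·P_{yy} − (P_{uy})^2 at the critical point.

∂P/∂u = -4u - 6 = 0 and ∂P/∂y = -8y + 5 = 0, so (u, y) = (-3/2, 5/8).
The Hessian has P_{uu} = -4, P_{yy} = -8, P_{uy} = 0, giving D = 32 > 0 with P_{uu} < 0, so the point is a local maximum.
D = (-4)·(-8) − (0)^2 = 32.

32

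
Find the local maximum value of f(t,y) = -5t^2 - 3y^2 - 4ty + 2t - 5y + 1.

∂f/∂t = -10t - 4y + 2 = 0 and ∂f/∂y = -4t - 6y - 5 = 0, so (t, y) = (8/11, -29/22).
The Hessian has f_{tt} = -10, f_{yy} = -6, f_{ty} = -4, giving D = 44 > 0 with f_{tt} < 0, so the point is a local maximum.
f(8/11, -29/22) = 221/44.

221/44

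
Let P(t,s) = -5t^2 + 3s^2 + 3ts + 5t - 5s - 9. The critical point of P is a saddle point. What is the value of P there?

∂P/∂t = -10t + 3s + 5 = 0 and ∂P/∂s = 3t + 6s - 5 = 0, so (t, s) = (15/23, 35/69).
The Hessian has P_{tt} = -10, P_{ss} = 6, P_{ts} = 3, giving D = -69 < 0, so the point is a saddle point.
P(15/23, 35/69) = -596/69.

-596/69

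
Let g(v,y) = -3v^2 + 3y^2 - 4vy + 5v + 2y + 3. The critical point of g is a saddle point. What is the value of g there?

∂g/∂v = -6v - 4y + 5 = 0 and ∂g/∂y = -4v + 6y + 2 = 0, so (v, y) = (19/26, 2/13).
The Hessian has g_{vv} = -6, g_{yy} = 6, g_{vy} = -4, giving D = -52 < 0, so the point is a saddle point.
g(19/26, 2/13) = 259/52.

259/52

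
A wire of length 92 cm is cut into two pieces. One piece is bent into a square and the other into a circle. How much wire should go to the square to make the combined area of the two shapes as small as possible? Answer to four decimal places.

Let x be the length used for the square. Square side x/4; circle radius (92−x)/(2π).
A(x) = (x/4)² + π·((92−x)/(2π))² = x²/16 + (92−x)²/(4π) for 0 ≤ x ≤ 92. A'(x) = x/8 − (92−x)/(2π) = 0 gives x = 4·92/(π+4) ≈ 51.5291.
A'' = 1/8 + 1/(2π) > 0, so this gives the minimum combined area; x ≈ 51.5291 cm to the square.

51.5291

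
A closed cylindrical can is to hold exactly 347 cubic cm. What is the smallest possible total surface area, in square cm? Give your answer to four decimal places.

With radius r and height h, πr²h = 347 so h = 347/(πr²), and S(r) = 2πr² + 2πrh = 2πr² + 2·347/r.
S'(r) = 4πr − 2·347/r² = 0 ⇒ r³ = 347/(2π), so r ≈ 3.8082 and h = 2r ≈ 7.6163.
S''(r) = 4π + 4·347/r³ > 0, so this is the minimum; S ≈ 273.3595.

273.3595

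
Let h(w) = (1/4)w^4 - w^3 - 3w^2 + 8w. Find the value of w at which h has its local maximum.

1

Critical points: h'(w) = w^3 - 3w^2 - 6w + 8 vanishes at w = -2, 1, 4.
Since h''(w) = 3w^2 - 6w - 6, we get h''(-2) = 18 > 0 ⇒ local minimum; h''(1) = -9 < 0 ⇒ local maximum; h''(4) = 18 > 0 ⇒ local minimum.
So the local maximum value is h(1) = 17/4.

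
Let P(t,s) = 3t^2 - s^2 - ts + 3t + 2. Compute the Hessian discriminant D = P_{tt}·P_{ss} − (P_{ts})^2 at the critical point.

-13

∂P/∂t = 6t - s + 3 = 0 and ∂P/∂s = -t - 2s = 0, so (t, s) = (-6/13, 3/13).
The Hessian has P_{tt} = 6, P_{ss} = -2, P_{ts} = -1, giving D = -13 < 0, so the point is a saddle point.
D = (6)·(-2) − (-1)^2 = -13.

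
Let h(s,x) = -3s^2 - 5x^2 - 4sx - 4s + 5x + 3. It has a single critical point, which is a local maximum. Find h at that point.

∂h/∂s = -6s - 4x - 4 = 0 and ∂h/∂x = -4s - 10x + 5 = 0, so (s, x) = (-15/11, 23/22).
The Hessian has h_{ss} = -6, h_{xx} = -10, h_{sx} = -4, giving D = 44 > 0 with h_{ss} < 0, so the point is a local maximum.
h(-15/11, 23/22) = 367/44.

367/44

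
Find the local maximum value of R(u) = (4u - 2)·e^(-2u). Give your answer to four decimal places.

0.2707

By the product rule, R'(u) = (-8u + 8)·e^(-2u). Since e^(-2u) > 0, the only critical point is u = 1.
R''(1) has the same sign as -8 < 0, so this is a local maximum.
R(1) = (2)·e^(-2) ≈ 0.2707.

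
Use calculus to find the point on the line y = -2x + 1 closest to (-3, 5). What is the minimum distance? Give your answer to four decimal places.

0.8944

Minimize D(x)^2 = (x + 3)^2 + (-2x - 4)^2.
d/dx[D^2] = 2(x + 3) + 2·(-2)·(-2x - 4) = 0 ⇒ x = -11/5.
Then y = 27/5 and the distance is √(4/5) ≈ 0.8944.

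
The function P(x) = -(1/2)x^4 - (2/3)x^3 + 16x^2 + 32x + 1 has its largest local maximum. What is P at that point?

643/3

P'(x) = -2x^3 - 2x^2 + 32x + 32. Setting P'(x) = 0 gives x ∈ {-4, -1, 4}.
P''(x) = -6x^2 - 4x + 32. P''(-4) = -48 < 0 ⇒ local maximum; P''(-1) = 30 > 0 ⇒ local minimum; P''(4) = -80 < 0 ⇒ local maximum.
The largest local maximum is P(4) = 643/3.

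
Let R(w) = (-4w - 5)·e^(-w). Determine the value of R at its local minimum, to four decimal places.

By the product rule, R'(w) = (4w + 1)·e^(-w). Since e^(-w) > 0, the only critical point is w = -1/4.
R''(-1/4) has the same sign as 4 > 0, so this is a local minimum.
R(-1/4) = (-4)·e^(1/4) ≈ -5.1361.

-5.1361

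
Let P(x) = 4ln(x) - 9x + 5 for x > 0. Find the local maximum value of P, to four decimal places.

P'(x) = 4/x − 9 = 0 gives x = 4/9.
P''(x) = -4/x², which is negative for x > 0, so this is a local maximum.
P(4/9) = 4·ln(4/9) - 4 + 5 ≈ -2.2437.

-2.2437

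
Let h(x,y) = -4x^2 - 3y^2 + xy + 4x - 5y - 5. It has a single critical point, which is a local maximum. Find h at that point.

∂h/∂x = -8x + y + 4 = 0 and ∂h/∂y = x - 6y - 5 = 0, so (x, y) = (19/47, -36/47).
The Hessian has h_{xx} = -8, h_{yy} = -6, h_{xy} = 1, giving D = 47 > 0 with h_{xx} < 0, so the point is a local maximum.
h(19/47, -36/47) = -107/47.

-107/47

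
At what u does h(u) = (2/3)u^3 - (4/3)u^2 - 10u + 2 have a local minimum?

h'(u) = 2u^2 - (8/3)u - 10 = 0 at u = -5/3, 3.
h''(u) = 4u - 8/3. h''(-5/3) = -28/3 < 0 ⇒ local maximum; h''(3) = 28/3 > 0 ⇒ local minimum.
Thus h has its local minimum at u = 3, with value -22.

3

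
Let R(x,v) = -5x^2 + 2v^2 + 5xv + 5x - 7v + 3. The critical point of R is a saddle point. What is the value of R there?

35/13

∂R/∂x = -10x + 5v + 5 = 0 and ∂R/∂v = 5x + 4v - 7 = 0, so (x, v) = (11/13, 9/13).
The Hessian has R_{xx} = -10, R_{vv} = 4, R_{xv} = 5, giving D = -65 < 0, so the point is a saddle point.
R(11/13, 9/13) = 35/13.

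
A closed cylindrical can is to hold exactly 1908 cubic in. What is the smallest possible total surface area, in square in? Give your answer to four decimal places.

With radius r and height h, πr²h = 1908 so h = 1908/(πr²), and S(r) = 2πr² + 2πrh = 2πr² + 2·1908/r.
S'(r) = 4πr − 2·1908/r² = 0 ⇒ r³ = 1908/(2π), so r ≈ 6.7215 and h = 2r ≈ 13.4430.
S''(r) = 4π + 4·1908/r³ > 0, so this is the minimum; S ≈ 851.5957.

851.5957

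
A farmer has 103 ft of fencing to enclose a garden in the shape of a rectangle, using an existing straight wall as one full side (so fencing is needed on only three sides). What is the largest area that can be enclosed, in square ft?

Let the sides perpendicular to the wall have length x and the parallel side y, so 2x + y = 103 and the area is A = xy = x(103 − 2x).
A'(x) = 103 − 4x = 0 gives x = 103/4, and A''(x) = −4 < 0 confirms a maximum.
Then y = 103 − 2·103/4 = 103/2 and A = 10609/8.

10609/8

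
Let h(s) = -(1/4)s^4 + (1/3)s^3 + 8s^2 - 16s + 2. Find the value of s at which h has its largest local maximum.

-4

h'(s) = -s^3 + s^2 + 16s - 16 = 0 at s = -4, 1, 4.
Second-derivative test with h''(s) = -3s^2 + 2s + 16: h''(-4) = -40 < 0 ⇒ local maximum; h''(1) = 15 > 0 ⇒ local minimum; h''(4) = -24 < 0 ⇒ local maximum.
Thus h has its largest local maximum at s = -4, with value 326/3.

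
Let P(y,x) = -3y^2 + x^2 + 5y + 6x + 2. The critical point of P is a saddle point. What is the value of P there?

-59/12

∂P/∂y = -6y + 5 = 0 and ∂P/∂x = 2x + 6 = 0, so (y, x) = (5/6, -3).
The Hessian has P_{yy} = -6, P_{xx} = 2, P_{yx} = 0, giving D = -12 < 0, so the point is a saddle point.
P(5/6, -3) = -59/12.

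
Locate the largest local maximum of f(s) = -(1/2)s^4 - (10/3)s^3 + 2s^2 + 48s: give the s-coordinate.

f'(s) = -2s^3 - 10s^2 + 4s + 48 = 0 at s = -4, -3, 2.
f''(s) = -6s^2 - 20s + 4. f''(-4) = -12 < 0 ⇒ local maximum; f''(-3) = 10 > 0 ⇒ local minimum; f''(2) = -60 < 0 ⇒ local maximum.
Thus f has its largest local maximum at s = 2, with value 208/3.

2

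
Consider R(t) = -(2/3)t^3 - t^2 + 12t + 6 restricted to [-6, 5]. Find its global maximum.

The derivative is -2t^2 - 2t + 12, which vanishes at t = -3 and t = 2.
Compare values at every candidate in [-6, 5]: R(-6) = 42, R(-3) = -21, R(2) = 62/3, R(5) = -127/3.
The maximum over the interval is 42, attained at t = -6.

42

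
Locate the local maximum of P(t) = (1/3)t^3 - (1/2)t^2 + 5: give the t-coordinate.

0

P'(t) = t^2 - t. Setting P'(t) = 0 gives t ∈ {0, 1}.
P''(t) = 2t - 1. P''(0) = -1 < 0 ⇒ local maximum; P''(1) = 1 > 0 ⇒ local minimum.
So the local maximum value is P(0) = 5.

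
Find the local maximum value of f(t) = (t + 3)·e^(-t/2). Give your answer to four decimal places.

By the product rule, f'(t) = (-(1/2)t - 1/2)·e^(-t/2). Since e^(-t/2) > 0, the only critical point is t = -1.
f''(-1) has the same sign as -1/2 < 0, so this is a local maximum.
f(-1) = (2)·e^(1/2) ≈ 3.2974.

3.2974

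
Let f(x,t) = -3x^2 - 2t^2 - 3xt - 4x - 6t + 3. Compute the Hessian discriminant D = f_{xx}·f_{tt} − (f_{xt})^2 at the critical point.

∂f/∂x = -6x - 3t - 4 = 0 and ∂f/∂t = -3x - 4t - 6 = 0, so (x, t) = (2/15, -8/5).
The Hessian has f_{xx} = -6, f_{tt} = -4, f_{xt} = -3, giving D = 15 > 0 with f_{xx} < 0, so the point is a local maximum.
D = (-6)·(-4) − (-3)^2 = 15.

15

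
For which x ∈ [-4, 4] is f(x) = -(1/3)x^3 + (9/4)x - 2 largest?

The derivative is -x^2 + 9/4, which vanishes at x = -3/2 and x = 3/2.
Compare values at every candidate in [-4, 4]: f(-4) = 31/3, f(-3/2) = -17/4, f(3/2) = 1/4, f(4) = -43/3.
The maximum over the interval is 31/3, attained at x = -4.

-4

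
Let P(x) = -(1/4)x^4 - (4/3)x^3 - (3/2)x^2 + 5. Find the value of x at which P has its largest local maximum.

Critical points: P'(x) = -x^3 - 4x^2 - 3x vanishes at x = -3, -1, 0.
Second-derivative test with P''(x) = -3x^2 - 8x - 3: P''(-3) = -6 < 0 ⇒ local maximum; P''(-1) = 2 > 0 ⇒ local minimum; P''(0) = -3 < 0 ⇒ local maximum.
The largest local maximum is P(-3) = 29/4.

-3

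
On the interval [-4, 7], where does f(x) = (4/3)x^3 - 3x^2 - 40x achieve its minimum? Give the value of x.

Differentiating, f'(x) = 4x^2 - 6x - 40; which vanishes at x = -5/2 and x = 4.
Evaluating at the critical points and endpoints: f(-4) = 80/3; f(-5/2) = 725/12; f(4) = -368/3; f(7) = 91/3.
The minimum over the interval is -368/3, attained at x = 4.

4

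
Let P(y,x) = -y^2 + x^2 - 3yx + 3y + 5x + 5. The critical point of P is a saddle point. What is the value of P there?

94/13

∂P/∂y = -2y - 3x + 3 = 0 and ∂P/∂x = -3y + 2x + 5 = 0, so (y, x) = (21/13, -1/13).
The Hessian has P_{yy} = -2, P_{xx} = 2, P_{yx} = -3, giving D = -13 < 0, so the point is a saddle point.
P(21/13, -1/13) = 94/13.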